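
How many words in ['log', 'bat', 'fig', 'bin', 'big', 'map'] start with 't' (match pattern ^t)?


Pattern ^t anchors to start of word. Check which words begin with 't':
  'log' -> no
  'bat' -> no
  'fig' -> no
  'bin' -> no
  'big' -> no
  'map' -> no
Matching words: []
Count: 0

0


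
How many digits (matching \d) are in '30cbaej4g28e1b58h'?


\d matches any digit 0-9.
Scanning '30cbaej4g28e1b58h':
  pos 0: '3' -> DIGIT
  pos 1: '0' -> DIGIT
  pos 7: '4' -> DIGIT
  pos 9: '2' -> DIGIT
  pos 10: '8' -> DIGIT
  pos 12: '1' -> DIGIT
  pos 14: '5' -> DIGIT
  pos 15: '8' -> DIGIT
Digits found: ['3', '0', '4', '2', '8', '1', '5', '8']
Total: 8

8


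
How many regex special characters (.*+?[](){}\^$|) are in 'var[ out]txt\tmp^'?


Regex special characters are: . * + ? [ ] ( ) { } \ ^ $ |
Scanning 'var[ out]txt\tmp^':
  pos 3: '[' -> SPECIAL
  pos 8: ']' -> SPECIAL
  pos 12: '\' -> SPECIAL
  pos 16: '^' -> SPECIAL
Special chars found: ['[', ']', '\\', '^']
Total: 4

4


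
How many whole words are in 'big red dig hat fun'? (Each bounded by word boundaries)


Word boundaries (\b) mark the start/end of each word.
Text: 'big red dig hat fun'
Splitting by whitespace:
  Word 1: 'big'
  Word 2: 'red'
  Word 3: 'dig'
  Word 4: 'hat'
  Word 5: 'fun'
Total whole words: 5

5


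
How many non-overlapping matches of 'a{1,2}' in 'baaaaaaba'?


Pattern 'a{1,2}' matches between 1 and 2 consecutive a's (greedy).
String: 'baaaaaaba'
Finding runs of a's and applying greedy matching:
  Run at pos 1: 'aaaaaa' (length 6)
  Run at pos 8: 'a' (length 1)
Matches: ['aa', 'aa', 'aa', 'a']
Count: 4

4


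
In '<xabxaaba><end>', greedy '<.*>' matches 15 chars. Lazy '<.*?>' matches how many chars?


Greedy '<.*>' tries to match as MUCH as possible.
Lazy '<.*?>' tries to match as LITTLE as possible.

String: '<xabxaaba><end>'
Greedy '<.*>' starts at first '<' and extends to the LAST '>': '<xabxaaba><end>' (15 chars)
Lazy '<.*?>' starts at first '<' and stops at the FIRST '>': '<xabxaaba>' (10 chars)

10


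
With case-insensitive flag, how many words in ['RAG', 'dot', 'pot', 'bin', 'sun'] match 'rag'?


Case-insensitive matching: compare each word's lowercase form to 'rag'.
  'RAG' -> lower='rag' -> MATCH
  'dot' -> lower='dot' -> no
  'pot' -> lower='pot' -> no
  'bin' -> lower='bin' -> no
  'sun' -> lower='sun' -> no
Matches: ['RAG']
Count: 1

1


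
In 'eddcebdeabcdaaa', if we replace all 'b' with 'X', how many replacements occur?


re.sub('b', 'X', text) replaces every occurrence of 'b' with 'X'.
Text: 'eddcebdeabcdaaa'
Scanning for 'b':
  pos 5: 'b' -> replacement #1
  pos 9: 'b' -> replacement #2
Total replacements: 2

2


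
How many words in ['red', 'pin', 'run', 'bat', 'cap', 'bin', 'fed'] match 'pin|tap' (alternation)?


Alternation 'pin|tap' matches either 'pin' or 'tap'.
Checking each word:
  'red' -> no
  'pin' -> MATCH
  'run' -> no
  'bat' -> no
  'cap' -> no
  'bin' -> no
  'fed' -> no
Matches: ['pin']
Count: 1

1


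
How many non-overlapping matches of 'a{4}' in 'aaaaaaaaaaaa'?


Pattern 'a{4}' matches exactly 4 consecutive a's (greedy, non-overlapping).
String: 'aaaaaaaaaaaa'
Scanning for runs of a's:
  Run at pos 0: 'aaaaaaaaaaaa' (length 12) -> 3 match(es)
Matches found: ['aaaa', 'aaaa', 'aaaa']
Total: 3

3


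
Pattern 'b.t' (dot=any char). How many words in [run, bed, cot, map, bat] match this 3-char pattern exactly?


Pattern 'b.t' means: starts with 'b', any single char, ends with 't'.
Checking each word (must be exactly 3 chars):
  'run' (len=3): no
  'bed' (len=3): no
  'cot' (len=3): no
  'map' (len=3): no
  'bat' (len=3): MATCH
Matching words: ['bat']
Total: 1

1


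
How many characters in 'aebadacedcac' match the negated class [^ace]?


Negated class [^ace] matches any char NOT in {a, c, e}
Scanning 'aebadacedcac':
  pos 0: 'a' -> no (excluded)
  pos 1: 'e' -> no (excluded)
  pos 2: 'b' -> MATCH
  pos 3: 'a' -> no (excluded)
  pos 4: 'd' -> MATCH
  pos 5: 'a' -> no (excluded)
  pos 6: 'c' -> no (excluded)
  pos 7: 'e' -> no (excluded)
  pos 8: 'd' -> MATCH
  pos 9: 'c' -> no (excluded)
  pos 10: 'a' -> no (excluded)
  pos 11: 'c' -> no (excluded)
Total matches: 3

3


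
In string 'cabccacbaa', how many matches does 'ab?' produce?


Pattern 'ab?' matches 'a' optionally followed by 'b'.
String: 'cabccacbaa'
Scanning left to right for 'a' then checking next char:
  Match 1: 'ab' (a followed by b)
  Match 2: 'a' (a not followed by b)
  Match 3: 'a' (a not followed by b)
  Match 4: 'a' (a not followed by b)
Total matches: 4

4


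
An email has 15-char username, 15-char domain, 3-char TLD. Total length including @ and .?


An email address has format: username@domain.tld
Username length: 15
'@' character: 1
Domain length: 15
'.' character: 1
TLD length: 3
Total = 15 + 1 + 15 + 1 + 3 = 35

35


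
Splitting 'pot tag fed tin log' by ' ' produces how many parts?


Splitting by ' ' breaks the string at each occurrence of the separator.
Text: 'pot tag fed tin log'
Parts after split:
  Part 1: 'pot'
  Part 2: 'tag'
  Part 3: 'fed'
  Part 4: 'tin'
  Part 5: 'log'
Total parts: 5

5


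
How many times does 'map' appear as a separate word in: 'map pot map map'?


Scanning each word for exact match 'map':
  Word 1: 'map' -> MATCH
  Word 2: 'pot' -> no
  Word 3: 'map' -> MATCH
  Word 4: 'map' -> MATCH
Total matches: 3

3


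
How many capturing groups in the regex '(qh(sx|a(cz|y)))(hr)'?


To count capturing groups, count each '(' that starts a group.
Pattern: '(qh(sx|a(cz|y)))(hr)'
Walking through the pattern:
  Position 0: '(' -> group #1
  Position 3: '(' -> group #2
  Position 8: '(' -> group #3
  Position 16: '(' -> group #4
Total capturing groups: 4

4


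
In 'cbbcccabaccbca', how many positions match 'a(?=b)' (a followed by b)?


Lookahead 'a(?=b)' matches 'a' only when followed by 'b'.
String: 'cbbcccabaccbca'
Checking each position where char is 'a':
  pos 6: 'a' -> MATCH (next='b')
  pos 8: 'a' -> no (next='c')
Matching positions: [6]
Count: 1

1


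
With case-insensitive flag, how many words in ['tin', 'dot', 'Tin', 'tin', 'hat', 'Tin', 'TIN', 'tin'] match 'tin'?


Case-insensitive matching: compare each word's lowercase form to 'tin'.
  'tin' -> lower='tin' -> MATCH
  'dot' -> lower='dot' -> no
  'Tin' -> lower='tin' -> MATCH
  'tin' -> lower='tin' -> MATCH
  'hat' -> lower='hat' -> no
  'Tin' -> lower='tin' -> MATCH
  'TIN' -> lower='tin' -> MATCH
  'tin' -> lower='tin' -> MATCH
Matches: ['tin', 'Tin', 'tin', 'Tin', 'TIN', 'tin']
Count: 6

6


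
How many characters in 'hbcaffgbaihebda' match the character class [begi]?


Character class [begi] matches any of: {b, e, g, i}
Scanning string 'hbcaffgbaihebda' character by character:
  pos 0: 'h' -> no
  pos 1: 'b' -> MATCH
  pos 2: 'c' -> no
  pos 3: 'a' -> no
  pos 4: 'f' -> no
  pos 5: 'f' -> no
  pos 6: 'g' -> MATCH
  pos 7: 'b' -> MATCH
  pos 8: 'a' -> no
  pos 9: 'i' -> MATCH
  pos 10: 'h' -> no
  pos 11: 'e' -> MATCH
  pos 12: 'b' -> MATCH
  pos 13: 'd' -> no
  pos 14: 'a' -> no
Total matches: 6

6


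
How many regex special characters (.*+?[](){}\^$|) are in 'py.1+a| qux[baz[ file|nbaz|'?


Regex special characters are: . * + ? [ ] ( ) { } \ ^ $ |
Scanning 'py.1+a| qux[baz[ file|nbaz|':
  pos 2: '.' -> SPECIAL
  pos 4: '+' -> SPECIAL
  pos 6: '|' -> SPECIAL
  pos 11: '[' -> SPECIAL
  pos 15: '[' -> SPECIAL
  pos 21: '|' -> SPECIAL
  pos 26: '|' -> SPECIAL
Special chars found: ['.', '+', '|', '[', '[', '|', '|']
Total: 7

7


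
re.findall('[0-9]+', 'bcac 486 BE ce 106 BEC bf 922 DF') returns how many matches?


Pattern '[0-9]+' finds one or more digits.
Text: 'bcac 486 BE ce 106 BEC bf 922 DF'
Scanning for matches:
  Match 1: '486'
  Match 2: '106'
  Match 3: '922'
Total matches: 3

3


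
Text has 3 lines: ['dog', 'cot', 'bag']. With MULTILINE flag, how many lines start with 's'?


With MULTILINE flag, ^ matches the start of each line.
Lines: ['dog', 'cot', 'bag']
Checking which lines start with 's':
  Line 1: 'dog' -> no
  Line 2: 'cot' -> no
  Line 3: 'bag' -> no
Matching lines: []
Count: 0

0


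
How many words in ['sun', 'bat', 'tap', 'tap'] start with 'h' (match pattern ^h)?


Pattern ^h anchors to start of word. Check which words begin with 'h':
  'sun' -> no
  'bat' -> no
  'tap' -> no
  'tap' -> no
Matching words: []
Count: 0

0


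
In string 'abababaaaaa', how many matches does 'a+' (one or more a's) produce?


Pattern 'a+' matches one or more consecutive a's.
String: 'abababaaaaa'
Scanning for runs of a:
  Match 1: 'a' (length 1)
  Match 2: 'a' (length 1)
  Match 3: 'a' (length 1)
  Match 4: 'aaaaa' (length 5)
Total matches: 4

4


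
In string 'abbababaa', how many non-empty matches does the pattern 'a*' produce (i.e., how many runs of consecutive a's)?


Pattern 'a*' matches zero or more a's. We want non-empty runs of consecutive a's.
String: 'abbababaa'
Walking through the string to find runs of a's:
  Run 1: positions 0-0 -> 'a'
  Run 2: positions 3-3 -> 'a'
  Run 3: positions 5-5 -> 'a'
  Run 4: positions 7-8 -> 'aa'
Non-empty runs found: ['a', 'a', 'a', 'aa']
Count: 4

4


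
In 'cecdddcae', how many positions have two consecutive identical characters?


Looking for consecutive identical characters in 'cecdddcae':
  pos 0-1: 'c' vs 'e' -> different
  pos 1-2: 'e' vs 'c' -> different
  pos 2-3: 'c' vs 'd' -> different
  pos 3-4: 'd' vs 'd' -> MATCH ('dd')
  pos 4-5: 'd' vs 'd' -> MATCH ('dd')
  pos 5-6: 'd' vs 'c' -> different
  pos 6-7: 'c' vs 'a' -> different
  pos 7-8: 'a' vs 'e' -> different
Consecutive identical pairs: ['dd', 'dd']
Count: 2

2


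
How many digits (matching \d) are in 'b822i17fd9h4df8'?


\d matches any digit 0-9.
Scanning 'b822i17fd9h4df8':
  pos 1: '8' -> DIGIT
  pos 2: '2' -> DIGIT
  pos 3: '2' -> DIGIT
  pos 5: '1' -> DIGIT
  pos 6: '7' -> DIGIT
  pos 9: '9' -> DIGIT
  pos 11: '4' -> DIGIT
  pos 14: '8' -> DIGIT
Digits found: ['8', '2', '2', '1', '7', '9', '4', '8']
Total: 8

8


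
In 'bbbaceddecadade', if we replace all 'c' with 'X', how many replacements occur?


re.sub('c', 'X', text) replaces every occurrence of 'c' with 'X'.
Text: 'bbbaceddecadade'
Scanning for 'c':
  pos 4: 'c' -> replacement #1
  pos 9: 'c' -> replacement #2
Total replacements: 2

2


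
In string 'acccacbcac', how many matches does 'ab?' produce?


Pattern 'ab?' matches 'a' optionally followed by 'b'.
String: 'acccacbcac'
Scanning left to right for 'a' then checking next char:
  Match 1: 'a' (a not followed by b)
  Match 2: 'a' (a not followed by b)
  Match 3: 'a' (a not followed by b)
Total matches: 3

3


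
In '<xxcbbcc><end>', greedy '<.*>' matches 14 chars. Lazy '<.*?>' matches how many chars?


Greedy '<.*>' tries to match as MUCH as possible.
Lazy '<.*?>' tries to match as LITTLE as possible.

String: '<xxcbbcc><end>'
Greedy '<.*>' starts at first '<' and extends to the LAST '>': '<xxcbbcc><end>' (14 chars)
Lazy '<.*?>' starts at first '<' and stops at the FIRST '>': '<xxcbbcc>' (9 chars)

9


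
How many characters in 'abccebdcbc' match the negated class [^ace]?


Negated class [^ace] matches any char NOT in {a, c, e}
Scanning 'abccebdcbc':
  pos 0: 'a' -> no (excluded)
  pos 1: 'b' -> MATCH
  pos 2: 'c' -> no (excluded)
  pos 3: 'c' -> no (excluded)
  pos 4: 'e' -> no (excluded)
  pos 5: 'b' -> MATCH
  pos 6: 'd' -> MATCH
  pos 7: 'c' -> no (excluded)
  pos 8: 'b' -> MATCH
  pos 9: 'c' -> no (excluded)
Total matches: 4

4


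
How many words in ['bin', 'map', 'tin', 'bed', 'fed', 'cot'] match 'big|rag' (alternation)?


Alternation 'big|rag' matches either 'big' or 'rag'.
Checking each word:
  'bin' -> no
  'map' -> no
  'tin' -> no
  'bed' -> no
  'fed' -> no
  'cot' -> no
Matches: []
Count: 0

0


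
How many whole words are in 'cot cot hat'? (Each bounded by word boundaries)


Word boundaries (\b) mark the start/end of each word.
Text: 'cot cot hat'
Splitting by whitespace:
  Word 1: 'cot'
  Word 2: 'cot'
  Word 3: 'hat'
Total whole words: 3

3


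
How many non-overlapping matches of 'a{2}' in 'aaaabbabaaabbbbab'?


Pattern 'a{2}' matches exactly 2 consecutive a's (greedy, non-overlapping).
String: 'aaaabbabaaabbbbab'
Scanning for runs of a's:
  Run at pos 0: 'aaaa' (length 4) -> 2 match(es)
  Run at pos 6: 'a' (length 1) -> 0 match(es)
  Run at pos 8: 'aaa' (length 3) -> 1 match(es)
  Run at pos 15: 'a' (length 1) -> 0 match(es)
Matches found: ['aa', 'aa', 'aa']
Total: 3

3


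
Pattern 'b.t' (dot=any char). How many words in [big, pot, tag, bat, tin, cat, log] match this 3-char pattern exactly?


Pattern 'b.t' means: starts with 'b', any single char, ends with 't'.
Checking each word (must be exactly 3 chars):
  'big' (len=3): no
  'pot' (len=3): no
  'tag' (len=3): no
  'bat' (len=3): MATCH
  'tin' (len=3): no
  'cat' (len=3): no
  'log' (len=3): no
Matching words: ['bat']
Total: 1

1


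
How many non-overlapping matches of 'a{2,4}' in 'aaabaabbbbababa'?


Pattern 'a{2,4}' matches between 2 and 4 consecutive a's (greedy).
String: 'aaabaabbbbababa'
Finding runs of a's and applying greedy matching:
  Run at pos 0: 'aaa' (length 3)
  Run at pos 4: 'aa' (length 2)
  Run at pos 10: 'a' (length 1)
  Run at pos 12: 'a' (length 1)
  Run at pos 14: 'a' (length 1)
Matches: ['aaa', 'aa']
Count: 2

2


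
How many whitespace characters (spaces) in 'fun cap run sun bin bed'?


\s matches whitespace characters (spaces, tabs, etc.).
Text: 'fun cap run sun bin bed'
This text has 6 words separated by spaces.
Number of spaces = number of words - 1 = 6 - 1 = 5

5


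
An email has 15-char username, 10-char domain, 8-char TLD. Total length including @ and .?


An email address has format: username@domain.tld
Username length: 15
'@' character: 1
Domain length: 10
'.' character: 1
TLD length: 8
Total = 15 + 1 + 10 + 1 + 8 = 35

35


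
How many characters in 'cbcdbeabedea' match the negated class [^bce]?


Negated class [^bce] matches any char NOT in {b, c, e}
Scanning 'cbcdbeabedea':
  pos 0: 'c' -> no (excluded)
  pos 1: 'b' -> no (excluded)
  pos 2: 'c' -> no (excluded)
  pos 3: 'd' -> MATCH
  pos 4: 'b' -> no (excluded)
  pos 5: 'e' -> no (excluded)
  pos 6: 'a' -> MATCH
  pos 7: 'b' -> no (excluded)
  pos 8: 'e' -> no (excluded)
  pos 9: 'd' -> MATCH
  pos 10: 'e' -> no (excluded)
  pos 11: 'a' -> MATCH
Total matches: 4

4


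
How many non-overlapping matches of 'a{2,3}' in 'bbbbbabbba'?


Pattern 'a{2,3}' matches between 2 and 3 consecutive a's (greedy).
String: 'bbbbbabbba'
Finding runs of a's and applying greedy matching:
  Run at pos 5: 'a' (length 1)
  Run at pos 9: 'a' (length 1)
Matches: []
Count: 0

0


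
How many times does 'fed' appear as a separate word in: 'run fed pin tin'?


Scanning each word for exact match 'fed':
  Word 1: 'run' -> no
  Word 2: 'fed' -> MATCH
  Word 3: 'pin' -> no
  Word 4: 'tin' -> no
Total matches: 1

1


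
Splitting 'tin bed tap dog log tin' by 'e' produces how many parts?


Splitting by 'e' breaks the string at each occurrence of the separator.
Text: 'tin bed tap dog log tin'
Parts after split:
  Part 1: 'tin b'
  Part 2: 'd tap dog log tin'
Total parts: 2

2


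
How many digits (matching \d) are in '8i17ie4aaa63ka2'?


\d matches any digit 0-9.
Scanning '8i17ie4aaa63ka2':
  pos 0: '8' -> DIGIT
  pos 2: '1' -> DIGIT
  pos 3: '7' -> DIGIT
  pos 6: '4' -> DIGIT
  pos 10: '6' -> DIGIT
  pos 11: '3' -> DIGIT
  pos 14: '2' -> DIGIT
Digits found: ['8', '1', '7', '4', '6', '3', '2']
Total: 7

7


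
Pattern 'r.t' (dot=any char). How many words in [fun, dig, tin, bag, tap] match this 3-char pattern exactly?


Pattern 'r.t' means: starts with 'r', any single char, ends with 't'.
Checking each word (must be exactly 3 chars):
  'fun' (len=3): no
  'dig' (len=3): no
  'tin' (len=3): no
  'bag' (len=3): no
  'tap' (len=3): no
Matching words: []
Total: 0

0


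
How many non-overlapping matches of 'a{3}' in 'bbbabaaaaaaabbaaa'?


Pattern 'a{3}' matches exactly 3 consecutive a's (greedy, non-overlapping).
String: 'bbbabaaaaaaabbaaa'
Scanning for runs of a's:
  Run at pos 3: 'a' (length 1) -> 0 match(es)
  Run at pos 5: 'aaaaaaa' (length 7) -> 2 match(es)
  Run at pos 14: 'aaa' (length 3) -> 1 match(es)
Matches found: ['aaa', 'aaa', 'aaa']
Total: 3

3


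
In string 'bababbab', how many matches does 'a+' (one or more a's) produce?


Pattern 'a+' matches one or more consecutive a's.
String: 'bababbab'
Scanning for runs of a:
  Match 1: 'a' (length 1)
  Match 2: 'a' (length 1)
  Match 3: 'a' (length 1)
Total matches: 3

3


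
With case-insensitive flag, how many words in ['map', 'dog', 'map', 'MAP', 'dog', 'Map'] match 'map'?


Case-insensitive matching: compare each word's lowercase form to 'map'.
  'map' -> lower='map' -> MATCH
  'dog' -> lower='dog' -> no
  'map' -> lower='map' -> MATCH
  'MAP' -> lower='map' -> MATCH
  'dog' -> lower='dog' -> no
  'Map' -> lower='map' -> MATCH
Matches: ['map', 'map', 'MAP', 'Map']
Count: 4

4


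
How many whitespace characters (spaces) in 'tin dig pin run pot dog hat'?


\s matches whitespace characters (spaces, tabs, etc.).
Text: 'tin dig pin run pot dog hat'
This text has 7 words separated by spaces.
Number of spaces = number of words - 1 = 7 - 1 = 6

6


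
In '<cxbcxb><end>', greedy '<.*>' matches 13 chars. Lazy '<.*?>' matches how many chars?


Greedy '<.*>' tries to match as MUCH as possible.
Lazy '<.*?>' tries to match as LITTLE as possible.

String: '<cxbcxb><end>'
Greedy '<.*>' starts at first '<' and extends to the LAST '>': '<cxbcxb><end>' (13 chars)
Lazy '<.*?>' starts at first '<' and stops at the FIRST '>': '<cxbcxb>' (8 chars)

8


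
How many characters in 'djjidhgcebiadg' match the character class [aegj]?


Character class [aegj] matches any of: {a, e, g, j}
Scanning string 'djjidhgcebiadg' character by character:
  pos 0: 'd' -> no
  pos 1: 'j' -> MATCH
  pos 2: 'j' -> MATCH
  pos 3: 'i' -> no
  pos 4: 'd' -> no
  pos 5: 'h' -> no
  pos 6: 'g' -> MATCH
  pos 7: 'c' -> no
  pos 8: 'e' -> MATCH
  pos 9: 'b' -> no
  pos 10: 'i' -> no
  pos 11: 'a' -> MATCH
  pos 12: 'd' -> no
  pos 13: 'g' -> MATCH
Total matches: 6

6


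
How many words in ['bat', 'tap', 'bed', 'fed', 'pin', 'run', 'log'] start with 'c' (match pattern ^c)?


Pattern ^c anchors to start of word. Check which words begin with 'c':
  'bat' -> no
  'tap' -> no
  'bed' -> no
  'fed' -> no
  'pin' -> no
  'run' -> no
  'log' -> no
Matching words: []
Count: 0

0


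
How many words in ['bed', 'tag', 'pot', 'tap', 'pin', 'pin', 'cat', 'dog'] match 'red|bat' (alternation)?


Alternation 'red|bat' matches either 'red' or 'bat'.
Checking each word:
  'bed' -> no
  'tag' -> no
  'pot' -> no
  'tap' -> no
  'pin' -> no
  'pin' -> no
  'cat' -> no
  'dog' -> no
Matches: []
Count: 0

0


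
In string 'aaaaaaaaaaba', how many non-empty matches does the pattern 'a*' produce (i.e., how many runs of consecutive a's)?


Pattern 'a*' matches zero or more a's. We want non-empty runs of consecutive a's.
String: 'aaaaaaaaaaba'
Walking through the string to find runs of a's:
  Run 1: positions 0-9 -> 'aaaaaaaaaa'
  Run 2: positions 11-11 -> 'a'
Non-empty runs found: ['aaaaaaaaaa', 'a']
Count: 2

2


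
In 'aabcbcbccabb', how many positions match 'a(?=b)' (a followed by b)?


Lookahead 'a(?=b)' matches 'a' only when followed by 'b'.
String: 'aabcbcbccabb'
Checking each position where char is 'a':
  pos 0: 'a' -> no (next='a')
  pos 1: 'a' -> MATCH (next='b')
  pos 9: 'a' -> MATCH (next='b')
Matching positions: [1, 9]
Count: 2

2


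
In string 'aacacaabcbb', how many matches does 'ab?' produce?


Pattern 'ab?' matches 'a' optionally followed by 'b'.
String: 'aacacaabcbb'
Scanning left to right for 'a' then checking next char:
  Match 1: 'a' (a not followed by b)
  Match 2: 'a' (a not followed by b)
  Match 3: 'a' (a not followed by b)
  Match 4: 'a' (a not followed by b)
  Match 5: 'ab' (a followed by b)
Total matches: 5

5


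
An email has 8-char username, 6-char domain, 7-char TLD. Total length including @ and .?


An email address has format: username@domain.tld
Username length: 8
'@' character: 1
Domain length: 6
'.' character: 1
TLD length: 7
Total = 8 + 1 + 6 + 1 + 7 = 23

23


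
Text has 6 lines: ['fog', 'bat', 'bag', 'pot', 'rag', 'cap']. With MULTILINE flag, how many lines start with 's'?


With MULTILINE flag, ^ matches the start of each line.
Lines: ['fog', 'bat', 'bag', 'pot', 'rag', 'cap']
Checking which lines start with 's':
  Line 1: 'fog' -> no
  Line 2: 'bat' -> no
  Line 3: 'bag' -> no
  Line 4: 'pot' -> no
  Line 5: 'rag' -> no
  Line 6: 'cap' -> no
Matching lines: []
Count: 0

0


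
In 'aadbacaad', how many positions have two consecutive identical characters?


Looking for consecutive identical characters in 'aadbacaad':
  pos 0-1: 'a' vs 'a' -> MATCH ('aa')
  pos 1-2: 'a' vs 'd' -> different
  pos 2-3: 'd' vs 'b' -> different
  pos 3-4: 'b' vs 'a' -> different
  pos 4-5: 'a' vs 'c' -> different
  pos 5-6: 'c' vs 'a' -> different
  pos 6-7: 'a' vs 'a' -> MATCH ('aa')
  pos 7-8: 'a' vs 'd' -> different
Consecutive identical pairs: ['aa', 'aa']
Count: 2

2


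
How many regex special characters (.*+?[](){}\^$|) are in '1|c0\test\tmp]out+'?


Regex special characters are: . * + ? [ ] ( ) { } \ ^ $ |
Scanning '1|c0\test\tmp]out+':
  pos 1: '|' -> SPECIAL
  pos 4: '\' -> SPECIAL
  pos 9: '\' -> SPECIAL
  pos 13: ']' -> SPECIAL
  pos 17: '+' -> SPECIAL
Special chars found: ['|', '\\', '\\', ']', '+']
Total: 5

5


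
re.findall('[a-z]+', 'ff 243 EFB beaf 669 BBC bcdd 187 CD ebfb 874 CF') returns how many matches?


Pattern '[a-z]+' finds one or more lowercase letters.
Text: 'ff 243 EFB beaf 669 BBC bcdd 187 CD ebfb 874 CF'
Scanning for matches:
  Match 1: 'ff'
  Match 2: 'beaf'
  Match 3: 'bcdd'
  Match 4: 'ebfb'
Total matches: 4

4


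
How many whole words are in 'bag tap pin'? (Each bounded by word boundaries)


Word boundaries (\b) mark the start/end of each word.
Text: 'bag tap pin'
Splitting by whitespace:
  Word 1: 'bag'
  Word 2: 'tap'
  Word 3: 'pin'
Total whole words: 3

3


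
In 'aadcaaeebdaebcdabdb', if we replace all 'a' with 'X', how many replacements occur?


re.sub('a', 'X', text) replaces every occurrence of 'a' with 'X'.
Text: 'aadcaaeebdaebcdabdb'
Scanning for 'a':
  pos 0: 'a' -> replacement #1
  pos 1: 'a' -> replacement #2
  pos 4: 'a' -> replacement #3
  pos 5: 'a' -> replacement #4
  pos 10: 'a' -> replacement #5
  pos 15: 'a' -> replacement #6
Total replacements: 6

6


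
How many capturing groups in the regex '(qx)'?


To count capturing groups, count each '(' that starts a group.
Pattern: '(qx)'
Walking through the pattern:
  Position 0: '(' -> group #1
Total capturing groups: 1

1


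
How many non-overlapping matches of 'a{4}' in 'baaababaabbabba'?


Pattern 'a{4}' matches exactly 4 consecutive a's (greedy, non-overlapping).
String: 'baaababaabbabba'
Scanning for runs of a's:
  Run at pos 1: 'aaa' (length 3) -> 0 match(es)
  Run at pos 5: 'a' (length 1) -> 0 match(es)
  Run at pos 7: 'aa' (length 2) -> 0 match(es)
  Run at pos 11: 'a' (length 1) -> 0 match(es)
  Run at pos 14: 'a' (length 1) -> 0 match(es)
Matches found: []
Total: 0

0


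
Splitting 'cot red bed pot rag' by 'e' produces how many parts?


Splitting by 'e' breaks the string at each occurrence of the separator.
Text: 'cot red bed pot rag'
Parts after split:
  Part 1: 'cot r'
  Part 2: 'd b'
  Part 3: 'd pot rag'
Total parts: 3

3


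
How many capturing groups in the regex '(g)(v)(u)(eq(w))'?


To count capturing groups, count each '(' that starts a group.
Pattern: '(g)(v)(u)(eq(w))'
Walking through the pattern:
  Position 0: '(' -> group #1
  Position 3: '(' -> group #2
  Position 6: '(' -> group #3
  Position 9: '(' -> group #4
  Position 12: '(' -> group #5
Total capturing groups: 5

5


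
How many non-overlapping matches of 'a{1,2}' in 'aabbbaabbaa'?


Pattern 'a{1,2}' matches between 1 and 2 consecutive a's (greedy).
String: 'aabbbaabbaa'
Finding runs of a's and applying greedy matching:
  Run at pos 0: 'aa' (length 2)
  Run at pos 5: 'aa' (length 2)
  Run at pos 9: 'aa' (length 2)
Matches: ['aa', 'aa', 'aa']
Count: 3

3


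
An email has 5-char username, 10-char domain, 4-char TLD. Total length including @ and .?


An email address has format: username@domain.tld
Username length: 5
'@' character: 1
Domain length: 10
'.' character: 1
TLD length: 4
Total = 5 + 1 + 10 + 1 + 4 = 21

21


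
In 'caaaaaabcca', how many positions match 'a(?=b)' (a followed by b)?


Lookahead 'a(?=b)' matches 'a' only when followed by 'b'.
String: 'caaaaaabcca'
Checking each position where char is 'a':
  pos 1: 'a' -> no (next='a')
  pos 2: 'a' -> no (next='a')
  pos 3: 'a' -> no (next='a')
  pos 4: 'a' -> no (next='a')
  pos 5: 'a' -> no (next='a')
  pos 6: 'a' -> MATCH (next='b')
Matching positions: [6]
Count: 1

1


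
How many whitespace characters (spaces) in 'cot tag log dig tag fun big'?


\s matches whitespace characters (spaces, tabs, etc.).
Text: 'cot tag log dig tag fun big'
This text has 7 words separated by spaces.
Number of spaces = number of words - 1 = 7 - 1 = 6

6


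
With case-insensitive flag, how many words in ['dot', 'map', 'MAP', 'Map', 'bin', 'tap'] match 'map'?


Case-insensitive matching: compare each word's lowercase form to 'map'.
  'dot' -> lower='dot' -> no
  'map' -> lower='map' -> MATCH
  'MAP' -> lower='map' -> MATCH
  'Map' -> lower='map' -> MATCH
  'bin' -> lower='bin' -> no
  'tap' -> lower='tap' -> no
Matches: ['map', 'MAP', 'Map']
Count: 3

3


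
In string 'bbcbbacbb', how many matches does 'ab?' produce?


Pattern 'ab?' matches 'a' optionally followed by 'b'.
String: 'bbcbbacbb'
Scanning left to right for 'a' then checking next char:
  Match 1: 'a' (a not followed by b)
Total matches: 1

1


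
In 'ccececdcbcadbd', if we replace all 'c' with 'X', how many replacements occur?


re.sub('c', 'X', text) replaces every occurrence of 'c' with 'X'.
Text: 'ccececdcbcadbd'
Scanning for 'c':
  pos 0: 'c' -> replacement #1
  pos 1: 'c' -> replacement #2
  pos 3: 'c' -> replacement #3
  pos 5: 'c' -> replacement #4
  pos 7: 'c' -> replacement #5
  pos 9: 'c' -> replacement #6
Total replacements: 6

6


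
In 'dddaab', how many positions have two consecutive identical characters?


Looking for consecutive identical characters in 'dddaab':
  pos 0-1: 'd' vs 'd' -> MATCH ('dd')
  pos 1-2: 'd' vs 'd' -> MATCH ('dd')
  pos 2-3: 'd' vs 'a' -> different
  pos 3-4: 'a' vs 'a' -> MATCH ('aa')
  pos 4-5: 'a' vs 'b' -> different
Consecutive identical pairs: ['dd', 'dd', 'aa']
Count: 3

3


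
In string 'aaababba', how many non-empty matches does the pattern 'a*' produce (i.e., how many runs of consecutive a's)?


Pattern 'a*' matches zero or more a's. We want non-empty runs of consecutive a's.
String: 'aaababba'
Walking through the string to find runs of a's:
  Run 1: positions 0-2 -> 'aaa'
  Run 2: positions 4-4 -> 'a'
  Run 3: positions 7-7 -> 'a'
Non-empty runs found: ['aaa', 'a', 'a']
Count: 3

3


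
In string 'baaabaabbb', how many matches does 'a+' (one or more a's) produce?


Pattern 'a+' matches one or more consecutive a's.
String: 'baaabaabbb'
Scanning for runs of a:
  Match 1: 'aaa' (length 3)
  Match 2: 'aa' (length 2)
Total matches: 2

2


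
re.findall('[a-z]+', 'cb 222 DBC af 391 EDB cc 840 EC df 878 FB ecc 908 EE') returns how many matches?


Pattern '[a-z]+' finds one or more lowercase letters.
Text: 'cb 222 DBC af 391 EDB cc 840 EC df 878 FB ecc 908 EE'
Scanning for matches:
  Match 1: 'cb'
  Match 2: 'af'
  Match 3: 'cc'
  Match 4: 'df'
  Match 5: 'ecc'
Total matches: 5

5


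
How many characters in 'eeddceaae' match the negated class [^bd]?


Negated class [^bd] matches any char NOT in {b, d}
Scanning 'eeddceaae':
  pos 0: 'e' -> MATCH
  pos 1: 'e' -> MATCH
  pos 2: 'd' -> no (excluded)
  pos 3: 'd' -> no (excluded)
  pos 4: 'c' -> MATCH
  pos 5: 'e' -> MATCH
  pos 6: 'a' -> MATCH
  pos 7: 'a' -> MATCH
  pos 8: 'e' -> MATCH
Total matches: 7

7


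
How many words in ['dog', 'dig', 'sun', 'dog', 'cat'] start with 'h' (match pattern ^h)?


Pattern ^h anchors to start of word. Check which words begin with 'h':
  'dog' -> no
  'dig' -> no
  'sun' -> no
  'dog' -> no
  'cat' -> no
Matching words: []
Count: 0

0


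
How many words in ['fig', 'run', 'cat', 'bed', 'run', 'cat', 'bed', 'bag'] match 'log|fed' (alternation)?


Alternation 'log|fed' matches either 'log' or 'fed'.
Checking each word:
  'fig' -> no
  'run' -> no
  'cat' -> no
  'bed' -> no
  'run' -> no
  'cat' -> no
  'bed' -> no
  'bag' -> no
Matches: []
Count: 0

0


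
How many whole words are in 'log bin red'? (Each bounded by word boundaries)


Word boundaries (\b) mark the start/end of each word.
Text: 'log bin red'
Splitting by whitespace:
  Word 1: 'log'
  Word 2: 'bin'
  Word 3: 'red'
Total whole words: 3

3


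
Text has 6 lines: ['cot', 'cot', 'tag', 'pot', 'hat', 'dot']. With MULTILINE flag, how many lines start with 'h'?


With MULTILINE flag, ^ matches the start of each line.
Lines: ['cot', 'cot', 'tag', 'pot', 'hat', 'dot']
Checking which lines start with 'h':
  Line 1: 'cot' -> no
  Line 2: 'cot' -> no
  Line 3: 'tag' -> no
  Line 4: 'pot' -> no
  Line 5: 'hat' -> MATCH
  Line 6: 'dot' -> no
Matching lines: ['hat']
Count: 1

1


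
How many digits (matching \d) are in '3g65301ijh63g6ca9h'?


\d matches any digit 0-9.
Scanning '3g65301ijh63g6ca9h':
  pos 0: '3' -> DIGIT
  pos 2: '6' -> DIGIT
  pos 3: '5' -> DIGIT
  pos 4: '3' -> DIGIT
  pos 5: '0' -> DIGIT
  pos 6: '1' -> DIGIT
  pos 10: '6' -> DIGIT
  pos 11: '3' -> DIGIT
  pos 13: '6' -> DIGIT
  pos 16: '9' -> DIGIT
Digits found: ['3', '6', '5', '3', '0', '1', '6', '3', '6', '9']
Total: 10

10


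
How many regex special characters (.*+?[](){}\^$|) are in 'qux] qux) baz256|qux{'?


Regex special characters are: . * + ? [ ] ( ) { } \ ^ $ |
Scanning 'qux] qux) baz256|qux{':
  pos 3: ']' -> SPECIAL
  pos 8: ')' -> SPECIAL
  pos 16: '|' -> SPECIAL
  pos 20: '{' -> SPECIAL
Special chars found: [']', ')', '|', '{']
Total: 4

4


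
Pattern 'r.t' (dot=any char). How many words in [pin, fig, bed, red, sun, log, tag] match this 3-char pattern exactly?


Pattern 'r.t' means: starts with 'r', any single char, ends with 't'.
Checking each word (must be exactly 3 chars):
  'pin' (len=3): no
  'fig' (len=3): no
  'bed' (len=3): no
  'red' (len=3): no
  'sun' (len=3): no
  'log' (len=3): no
  'tag' (len=3): no
Matching words: []
Total: 0

0


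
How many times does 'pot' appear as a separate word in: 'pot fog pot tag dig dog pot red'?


Scanning each word for exact match 'pot':
  Word 1: 'pot' -> MATCH
  Word 2: 'fog' -> no
  Word 3: 'pot' -> MATCH
  Word 4: 'tag' -> no
  Word 5: 'dig' -> no
  Word 6: 'dog' -> no
  Word 7: 'pot' -> MATCH
  Word 8: 'red' -> no
Total matches: 3

3


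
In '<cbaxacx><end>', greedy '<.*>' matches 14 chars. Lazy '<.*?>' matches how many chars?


Greedy '<.*>' tries to match as MUCH as possible.
Lazy '<.*?>' tries to match as LITTLE as possible.

String: '<cbaxacx><end>'
Greedy '<.*>' starts at first '<' and extends to the LAST '>': '<cbaxacx><end>' (14 chars)
Lazy '<.*?>' starts at first '<' and stops at the FIRST '>': '<cbaxacx>' (9 chars)

9


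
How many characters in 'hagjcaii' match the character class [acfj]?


Character class [acfj] matches any of: {a, c, f, j}
Scanning string 'hagjcaii' character by character:
  pos 0: 'h' -> no
  pos 1: 'a' -> MATCH
  pos 2: 'g' -> no
  pos 3: 'j' -> MATCH
  pos 4: 'c' -> MATCH
  pos 5: 'a' -> MATCH
  pos 6: 'i' -> no
  pos 7: 'i' -> no
Total matches: 4

4


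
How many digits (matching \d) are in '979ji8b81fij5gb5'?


\d matches any digit 0-9.
Scanning '979ji8b81fij5gb5':
  pos 0: '9' -> DIGIT
  pos 1: '7' -> DIGIT
  pos 2: '9' -> DIGIT
  pos 5: '8' -> DIGIT
  pos 7: '8' -> DIGIT
  pos 8: '1' -> DIGIT
  pos 12: '5' -> DIGIT
  pos 15: '5' -> DIGIT
Digits found: ['9', '7', '9', '8', '8', '1', '5', '5']
Total: 8

8


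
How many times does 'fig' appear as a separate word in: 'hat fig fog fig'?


Scanning each word for exact match 'fig':
  Word 1: 'hat' -> no
  Word 2: 'fig' -> MATCH
  Word 3: 'fog' -> no
  Word 4: 'fig' -> MATCH
Total matches: 2

2


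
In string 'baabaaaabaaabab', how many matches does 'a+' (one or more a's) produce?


Pattern 'a+' matches one or more consecutive a's.
String: 'baabaaaabaaabab'
Scanning for runs of a:
  Match 1: 'aa' (length 2)
  Match 2: 'aaaa' (length 4)
  Match 3: 'aaa' (length 3)
  Match 4: 'a' (length 1)
Total matches: 4

4


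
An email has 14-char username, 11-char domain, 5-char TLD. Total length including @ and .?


An email address has format: username@domain.tld
Username length: 14
'@' character: 1
Domain length: 11
'.' character: 1
TLD length: 5
Total = 14 + 1 + 11 + 1 + 5 = 32

32


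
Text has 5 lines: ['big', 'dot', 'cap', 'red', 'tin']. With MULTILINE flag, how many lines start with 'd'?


With MULTILINE flag, ^ matches the start of each line.
Lines: ['big', 'dot', 'cap', 'red', 'tin']
Checking which lines start with 'd':
  Line 1: 'big' -> no
  Line 2: 'dot' -> MATCH
  Line 3: 'cap' -> no
  Line 4: 'red' -> no
  Line 5: 'tin' -> no
Matching lines: ['dot']
Count: 1

1


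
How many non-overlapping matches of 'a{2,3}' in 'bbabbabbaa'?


Pattern 'a{2,3}' matches between 2 and 3 consecutive a's (greedy).
String: 'bbabbabbaa'
Finding runs of a's and applying greedy matching:
  Run at pos 2: 'a' (length 1)
  Run at pos 5: 'a' (length 1)
  Run at pos 8: 'aa' (length 2)
Matches: ['aa']
Count: 1

1


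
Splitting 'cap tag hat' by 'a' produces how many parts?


Splitting by 'a' breaks the string at each occurrence of the separator.
Text: 'cap tag hat'
Parts after split:
  Part 1: 'c'
  Part 2: 'p t'
  Part 3: 'g h'
  Part 4: 't'
Total parts: 4

4


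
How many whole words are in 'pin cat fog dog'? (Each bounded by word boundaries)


Word boundaries (\b) mark the start/end of each word.
Text: 'pin cat fog dog'
Splitting by whitespace:
  Word 1: 'pin'
  Word 2: 'cat'
  Word 3: 'fog'
  Word 4: 'dog'
Total whole words: 4

4


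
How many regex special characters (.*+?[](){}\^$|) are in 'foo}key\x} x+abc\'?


Regex special characters are: . * + ? [ ] ( ) { } \ ^ $ |
Scanning 'foo}key\x} x+abc\':
  pos 3: '}' -> SPECIAL
  pos 7: '\' -> SPECIAL
  pos 9: '}' -> SPECIAL
  pos 12: '+' -> SPECIAL
  pos 16: '\' -> SPECIAL
Special chars found: ['}', '\\', '}', '+', '\\']
Total: 5

5


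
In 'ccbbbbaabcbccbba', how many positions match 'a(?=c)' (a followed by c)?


Lookahead 'a(?=c)' matches 'a' only when followed by 'c'.
String: 'ccbbbbaabcbccbba'
Checking each position where char is 'a':
  pos 6: 'a' -> no (next='a')
  pos 7: 'a' -> no (next='b')
Matching positions: []
Count: 0

0


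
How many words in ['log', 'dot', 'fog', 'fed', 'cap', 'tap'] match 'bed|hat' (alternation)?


Alternation 'bed|hat' matches either 'bed' or 'hat'.
Checking each word:
  'log' -> no
  'dot' -> no
  'fog' -> no
  'fed' -> no
  'cap' -> no
  'tap' -> no
Matches: []
Count: 0

0


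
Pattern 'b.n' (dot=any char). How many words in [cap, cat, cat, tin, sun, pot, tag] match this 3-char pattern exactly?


Pattern 'b.n' means: starts with 'b', any single char, ends with 'n'.
Checking each word (must be exactly 3 chars):
  'cap' (len=3): no
  'cat' (len=3): no
  'cat' (len=3): no
  'tin' (len=3): no
  'sun' (len=3): no
  'pot' (len=3): no
  'tag' (len=3): no
Matching words: []
Total: 0

0


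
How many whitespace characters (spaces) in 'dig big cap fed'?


\s matches whitespace characters (spaces, tabs, etc.).
Text: 'dig big cap fed'
This text has 4 words separated by spaces.
Number of spaces = number of words - 1 = 4 - 1 = 3

3


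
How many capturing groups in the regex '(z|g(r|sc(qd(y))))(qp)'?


To count capturing groups, count each '(' that starts a group.
Pattern: '(z|g(r|sc(qd(y))))(qp)'
Walking through the pattern:
  Position 0: '(' -> group #1
  Position 4: '(' -> group #2
  Position 9: '(' -> group #3
  Position 12: '(' -> group #4
  Position 18: '(' -> group #5
Total capturing groups: 5

5


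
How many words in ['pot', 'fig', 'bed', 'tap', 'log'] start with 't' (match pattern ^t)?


Pattern ^t anchors to start of word. Check which words begin with 't':
  'pot' -> no
  'fig' -> no
  'bed' -> no
  'tap' -> MATCH (starts with 't')
  'log' -> no
Matching words: ['tap']
Count: 1

1


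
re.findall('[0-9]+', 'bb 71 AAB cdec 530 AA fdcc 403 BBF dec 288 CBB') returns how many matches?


Pattern '[0-9]+' finds one or more digits.
Text: 'bb 71 AAB cdec 530 AA fdcc 403 BBF dec 288 CBB'
Scanning for matches:
  Match 1: '71'
  Match 2: '530'
  Match 3: '403'
  Match 4: '288'
Total matches: 4

4


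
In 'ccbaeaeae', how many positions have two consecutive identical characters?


Looking for consecutive identical characters in 'ccbaeaeae':
  pos 0-1: 'c' vs 'c' -> MATCH ('cc')
  pos 1-2: 'c' vs 'b' -> different
  pos 2-3: 'b' vs 'a' -> different
  pos 3-4: 'a' vs 'e' -> different
  pos 4-5: 'e' vs 'a' -> different
  pos 5-6: 'a' vs 'e' -> different
  pos 6-7: 'e' vs 'a' -> different
  pos 7-8: 'a' vs 'e' -> different
Consecutive identical pairs: ['cc']
Count: 1

1


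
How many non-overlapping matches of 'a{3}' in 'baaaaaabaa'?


Pattern 'a{3}' matches exactly 3 consecutive a's (greedy, non-overlapping).
String: 'baaaaaabaa'
Scanning for runs of a's:
  Run at pos 1: 'aaaaaa' (length 6) -> 2 match(es)
  Run at pos 8: 'aa' (length 2) -> 0 match(es)
Matches found: ['aaa', 'aaa']
Total: 2

2


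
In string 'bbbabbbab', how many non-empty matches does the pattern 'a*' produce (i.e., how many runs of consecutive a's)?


Pattern 'a*' matches zero or more a's. We want non-empty runs of consecutive a's.
String: 'bbbabbbab'
Walking through the string to find runs of a's:
  Run 1: positions 3-3 -> 'a'
  Run 2: positions 7-7 -> 'a'
Non-empty runs found: ['a', 'a']
Count: 2

2


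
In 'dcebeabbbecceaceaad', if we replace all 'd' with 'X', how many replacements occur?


re.sub('d', 'X', text) replaces every occurrence of 'd' with 'X'.
Text: 'dcebeabbbecceaceaad'
Scanning for 'd':
  pos 0: 'd' -> replacement #1
  pos 18: 'd' -> replacement #2
Total replacements: 2

2


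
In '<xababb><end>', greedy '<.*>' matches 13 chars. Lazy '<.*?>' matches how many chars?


Greedy '<.*>' tries to match as MUCH as possible.
Lazy '<.*?>' tries to match as LITTLE as possible.

String: '<xababb><end>'
Greedy '<.*>' starts at first '<' and extends to the LAST '>': '<xababb><end>' (13 chars)
Lazy '<.*?>' starts at first '<' and stops at the FIRST '>': '<xababb>' (8 chars)

8


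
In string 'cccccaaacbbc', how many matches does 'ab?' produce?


Pattern 'ab?' matches 'a' optionally followed by 'b'.
String: 'cccccaaacbbc'
Scanning left to right for 'a' then checking next char:
  Match 1: 'a' (a not followed by b)
  Match 2: 'a' (a not followed by b)
  Match 3: 'a' (a not followed by b)
Total matches: 3

3


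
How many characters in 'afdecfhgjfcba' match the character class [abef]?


Character class [abef] matches any of: {a, b, e, f}
Scanning string 'afdecfhgjfcba' character by character:
  pos 0: 'a' -> MATCH
  pos 1: 'f' -> MATCH
  pos 2: 'd' -> no
  pos 3: 'e' -> MATCH
  pos 4: 'c' -> no
  pos 5: 'f' -> MATCH
  pos 6: 'h' -> no
  pos 7: 'g' -> no
  pos 8: 'j' -> no
  pos 9: 'f' -> MATCH
  pos 10: 'c' -> no
  pos 11: 'b' -> MATCH
  pos 12: 'a' -> MATCH
Total matches: 7

7


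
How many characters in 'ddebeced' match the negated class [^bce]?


Negated class [^bce] matches any char NOT in {b, c, e}
Scanning 'ddebeced':
  pos 0: 'd' -> MATCH
  pos 1: 'd' -> MATCH
  pos 2: 'e' -> no (excluded)
  pos 3: 'b' -> no (excluded)
  pos 4: 'e' -> no (excluded)
  pos 5: 'c' -> no (excluded)
  pos 6: 'e' -> no (excluded)
  pos 7: 'd' -> MATCH
Total matches: 3

3


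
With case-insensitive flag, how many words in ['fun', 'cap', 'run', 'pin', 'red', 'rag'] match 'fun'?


Case-insensitive matching: compare each word's lowercase form to 'fun'.
  'fun' -> lower='fun' -> MATCH
  'cap' -> lower='cap' -> no
  'run' -> lower='run' -> no
  'pin' -> lower='pin' -> no
  'red' -> lower='red' -> no
  'rag' -> lower='rag' -> no
Matches: ['fun']
Count: 1

1
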